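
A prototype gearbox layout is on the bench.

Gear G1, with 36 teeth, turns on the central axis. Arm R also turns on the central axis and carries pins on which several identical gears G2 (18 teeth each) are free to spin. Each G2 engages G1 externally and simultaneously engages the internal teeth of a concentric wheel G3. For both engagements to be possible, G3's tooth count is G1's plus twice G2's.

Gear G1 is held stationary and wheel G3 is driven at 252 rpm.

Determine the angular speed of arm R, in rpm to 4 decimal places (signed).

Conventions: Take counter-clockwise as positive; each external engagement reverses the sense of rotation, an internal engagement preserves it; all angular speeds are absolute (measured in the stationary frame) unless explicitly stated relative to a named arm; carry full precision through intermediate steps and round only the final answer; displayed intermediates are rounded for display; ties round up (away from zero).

+168.0000 rpm

topology: planetary set — G1 36T / G2 18T / G3 72T, arm = carrier (Willis)
normalise by the input: solve with ω_ring = 1, then scale by 252 rpm
ring teeth: 36 + 2·18 = 72
36(ω_sun−ω_arm) = −72(ω_ring−ω_arm),  ω_sun = 0, ω_ring = 1
36(0−ω_arm) = −72(1−ω_arm)  ⇒  108·ω_arm = 72  ⇒  ω_arm = 2/3
scale: ω_arm = 2/3 × 252 rpm = +168.0000 rpm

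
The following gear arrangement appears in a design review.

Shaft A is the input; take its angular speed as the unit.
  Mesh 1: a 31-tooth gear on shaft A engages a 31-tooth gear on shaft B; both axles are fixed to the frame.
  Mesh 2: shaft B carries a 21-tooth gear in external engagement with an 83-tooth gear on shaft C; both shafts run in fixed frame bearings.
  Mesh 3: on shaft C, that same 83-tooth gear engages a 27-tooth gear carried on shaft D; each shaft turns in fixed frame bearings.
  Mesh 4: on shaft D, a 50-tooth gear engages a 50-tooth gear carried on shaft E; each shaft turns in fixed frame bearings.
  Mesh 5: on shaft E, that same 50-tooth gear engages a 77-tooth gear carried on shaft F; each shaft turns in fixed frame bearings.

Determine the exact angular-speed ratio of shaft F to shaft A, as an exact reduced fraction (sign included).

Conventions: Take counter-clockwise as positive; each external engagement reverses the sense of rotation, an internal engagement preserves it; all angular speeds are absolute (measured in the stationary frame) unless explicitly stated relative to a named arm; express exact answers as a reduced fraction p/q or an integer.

class = fixed-axis compound train [5 meshes; 5 ratios multiply, 5 sense flips]
mesh 1 [31T→31T]: running ratio 1, sense −
mesh 2 [21T→83T]: running ratio 21/83, sense +
mesh 3 [83T→27T]: running ratio 7/9, sense −
mesh 4 [50T→50T]: running ratio 7/9, sense +
mesh 5 [50T→77T]: running ratio 50/99, sense −
ω_out/ω_in = -50/99

-50/99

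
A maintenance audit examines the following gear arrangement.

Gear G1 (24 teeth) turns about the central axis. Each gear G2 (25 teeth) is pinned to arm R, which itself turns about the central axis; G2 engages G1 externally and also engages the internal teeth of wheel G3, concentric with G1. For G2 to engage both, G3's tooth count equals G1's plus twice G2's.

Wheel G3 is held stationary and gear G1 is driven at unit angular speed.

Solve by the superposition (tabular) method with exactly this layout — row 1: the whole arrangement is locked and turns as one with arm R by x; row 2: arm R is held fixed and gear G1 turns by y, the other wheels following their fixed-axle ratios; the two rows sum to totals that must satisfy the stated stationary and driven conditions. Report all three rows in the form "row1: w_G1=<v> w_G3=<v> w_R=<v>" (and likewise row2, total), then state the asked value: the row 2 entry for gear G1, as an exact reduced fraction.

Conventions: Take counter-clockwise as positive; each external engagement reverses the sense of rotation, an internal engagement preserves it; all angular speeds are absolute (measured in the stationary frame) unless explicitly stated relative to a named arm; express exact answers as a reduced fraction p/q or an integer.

class = planetary set [G3 = 24+2·25 = 74; Willis about the carrier]
row 1 — lock + rotate with arm: ω_sun = ω_ring = ω_arm = x
row 2 — arm fixed, fixed-axis ratios: sun y, ring −(24/74)·y, arm 0
boundary: total ω_ring = x − (24/74)·y = 0 and total ω_sun = x + y = 1  ⇒  y = 37/49, x = 12/49
row 2 ring = −(24/74)·37/49 = -12/49
totals (row 1 + row 2): sun 12/49 + 37/49 = 1, ring 12/49 + (-12/49) = 0, arm 12/49 + 0 = 12/49
asked cell (row2, sun) = 37/49

row1: w_G1=12/49 w_G3=12/49 w_R=12/49
row2: w_G1=37/49 w_G3=-12/49 w_R=0
total: w_G1=1 w_G3=0 w_R=12/49
asked value: 37/49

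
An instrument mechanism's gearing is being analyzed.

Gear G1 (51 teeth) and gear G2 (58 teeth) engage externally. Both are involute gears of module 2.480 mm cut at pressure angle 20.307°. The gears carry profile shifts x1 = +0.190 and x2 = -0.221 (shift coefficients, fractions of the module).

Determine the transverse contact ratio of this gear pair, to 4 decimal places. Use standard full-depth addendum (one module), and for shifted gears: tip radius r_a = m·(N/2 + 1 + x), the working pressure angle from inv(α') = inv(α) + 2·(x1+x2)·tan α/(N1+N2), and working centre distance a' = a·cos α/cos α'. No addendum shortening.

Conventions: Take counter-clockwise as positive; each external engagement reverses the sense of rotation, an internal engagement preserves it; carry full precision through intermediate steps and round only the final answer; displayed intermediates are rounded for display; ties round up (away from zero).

single-mesh involute tooth geometry (51T engaging 58T at module 2.480)
base radii: r_b1 = 59.309415, r_b2 = 67.449923
tip radii: r_a1 = 66.191200, r_a2 = 73.851920
inv(α') = inv(20.307°) + 2·(+0.190-0.221)·tan α/(51+58) = 0.01541563  ⇒  α' = 20.21851°
a' = a·cos α / cos α' = 135.1600·cos 20.307°/cos 20.21851° = 135.082959
action lengths: √(r_a1²−r_b1²) = 29.388233, √(r_a2²−r_b2²) = 30.076801
base pitch p_b = π·m·cos α = 7.306903
CR = (29.388233 + 30.076801 − 135.082959·sin 20.21851°)/7.306903 = 1.749055
contact ratio ≈ 1.7491

1.7491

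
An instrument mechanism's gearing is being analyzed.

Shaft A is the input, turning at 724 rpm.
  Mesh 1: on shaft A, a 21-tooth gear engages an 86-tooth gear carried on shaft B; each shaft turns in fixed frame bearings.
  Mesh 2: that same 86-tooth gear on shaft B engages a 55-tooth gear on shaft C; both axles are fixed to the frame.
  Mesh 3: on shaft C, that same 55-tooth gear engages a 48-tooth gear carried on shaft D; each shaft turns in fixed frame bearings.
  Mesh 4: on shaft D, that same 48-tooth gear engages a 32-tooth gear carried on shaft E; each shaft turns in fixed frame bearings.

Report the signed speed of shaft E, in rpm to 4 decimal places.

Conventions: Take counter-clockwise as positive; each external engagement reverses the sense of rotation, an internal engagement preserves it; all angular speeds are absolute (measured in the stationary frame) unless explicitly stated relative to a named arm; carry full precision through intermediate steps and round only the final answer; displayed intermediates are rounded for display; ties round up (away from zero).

class = fixed-axis compound train [4 meshes; 4 ratios multiply, 4 sense flips]
mesh 1 [21T→86T]: ω = 724.0000×21/86 = 176.7907 rpm, sense flips to −
mesh 2 [86T→55T]: ω = 176.7907×86/55 = 276.4364 rpm, sense flips to +
mesh 3 [55T→48T]: ω = 276.4364×55/48 = 316.7500 rpm, sense flips to −
mesh 4 [48T→32T]: ω = 316.7500×48/32 = 475.1250 rpm, sense flips to +
signed output speed = +475.1250 rpm

+475.1250 rpm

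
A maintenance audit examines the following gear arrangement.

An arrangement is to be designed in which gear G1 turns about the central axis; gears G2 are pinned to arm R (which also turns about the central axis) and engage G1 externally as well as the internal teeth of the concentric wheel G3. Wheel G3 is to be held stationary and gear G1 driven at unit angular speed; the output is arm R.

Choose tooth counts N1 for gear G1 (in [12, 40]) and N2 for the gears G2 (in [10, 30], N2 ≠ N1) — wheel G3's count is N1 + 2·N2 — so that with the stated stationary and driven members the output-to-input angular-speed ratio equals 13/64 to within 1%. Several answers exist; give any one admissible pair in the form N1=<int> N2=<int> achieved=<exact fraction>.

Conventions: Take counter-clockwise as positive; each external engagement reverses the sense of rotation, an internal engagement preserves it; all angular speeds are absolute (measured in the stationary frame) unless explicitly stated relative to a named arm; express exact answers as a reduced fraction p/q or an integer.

N1=13 N2=19 achieved=13/64

planetary set to be sized for 13/64 (Willis relation)
Willis with ω_ring = 0: ω_arm/ω_sun = N1/(N1+N3); set equal to 13/64  ⇒  N3/N1 = 1/(13/64) − 1 = 51/13
N3 = N1 + 2·N2  ⇒  N2/N1 = (N3/N1 − 1)/2 = (51/13 − 1)/2 = 19/13
smallest multiple with N1 ≥ 12 and N2 ≥ 10: k = 1  ⇒  N1 = 1·13 = 13, N2 = 1·19 = 19 (N1 ≤ 40, N2 ≤ 30, N2 ≠ N1 ✓), N3 = 13 + 2·19 = 51
check: N1/(N1+N3) with N1 = 13, N3 = 51 gives 13/64; |achieved − target| = 0 ≤ 13/6400 ✓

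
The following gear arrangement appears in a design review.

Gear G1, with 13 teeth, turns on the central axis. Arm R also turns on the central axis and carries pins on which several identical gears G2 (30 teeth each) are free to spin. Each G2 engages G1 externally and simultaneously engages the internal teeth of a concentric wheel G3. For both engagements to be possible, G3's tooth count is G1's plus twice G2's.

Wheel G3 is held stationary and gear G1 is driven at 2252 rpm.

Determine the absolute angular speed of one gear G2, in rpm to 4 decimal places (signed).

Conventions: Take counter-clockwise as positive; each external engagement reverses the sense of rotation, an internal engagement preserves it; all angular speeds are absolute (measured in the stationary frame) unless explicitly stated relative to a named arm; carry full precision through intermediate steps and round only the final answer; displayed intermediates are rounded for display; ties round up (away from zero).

-487.9333 rpm

planetary set (13T centre, 30T on arm, 73T internal) — Willis relation
normalise by the input: solve with ω_sun = 1, then scale by 2252 rpm
ring teeth: 13 + 2·30 = 73
13(ω_sun−ω_arm) = −73(ω_ring−ω_arm),  ω_ring = 0, ω_sun = 1
13(1−ω_arm) = −73(0−ω_arm)  ⇒  86·ω_arm = 13  ⇒  ω_arm = 13/86
sun–planet mesh: 13·(1−13/86) = −30·(ω_p−ω_arm)  ⇒  ω_p−ω_arm = -949/2580
ω_p = 13/86 − 949/2580 = -13/60
scale: ω_p = -13/60 × 2252 rpm = -487.9333 rpm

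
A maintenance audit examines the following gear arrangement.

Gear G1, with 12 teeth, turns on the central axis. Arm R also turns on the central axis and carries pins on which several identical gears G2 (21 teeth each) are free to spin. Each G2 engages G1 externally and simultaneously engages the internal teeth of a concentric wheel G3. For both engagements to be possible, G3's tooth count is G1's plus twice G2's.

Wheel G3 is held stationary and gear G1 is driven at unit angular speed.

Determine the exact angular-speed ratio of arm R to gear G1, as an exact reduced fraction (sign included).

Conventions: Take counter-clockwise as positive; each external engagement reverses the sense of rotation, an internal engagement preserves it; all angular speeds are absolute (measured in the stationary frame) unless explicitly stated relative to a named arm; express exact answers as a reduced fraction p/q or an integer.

recognized (axles ride arm R): planetary set, 12/21/54 teeth
ring teeth: 12 + 2·21 = 54
12(ω_sun−ω_arm) = −54(ω_ring−ω_arm),  ω_ring = 0, ω_sun = 1
12(1−ω_arm) = −54(0−ω_arm)  ⇒  66·ω_arm = 12  ⇒  ω_arm = 2/11
ω_out/ω_in = 2/11

2/11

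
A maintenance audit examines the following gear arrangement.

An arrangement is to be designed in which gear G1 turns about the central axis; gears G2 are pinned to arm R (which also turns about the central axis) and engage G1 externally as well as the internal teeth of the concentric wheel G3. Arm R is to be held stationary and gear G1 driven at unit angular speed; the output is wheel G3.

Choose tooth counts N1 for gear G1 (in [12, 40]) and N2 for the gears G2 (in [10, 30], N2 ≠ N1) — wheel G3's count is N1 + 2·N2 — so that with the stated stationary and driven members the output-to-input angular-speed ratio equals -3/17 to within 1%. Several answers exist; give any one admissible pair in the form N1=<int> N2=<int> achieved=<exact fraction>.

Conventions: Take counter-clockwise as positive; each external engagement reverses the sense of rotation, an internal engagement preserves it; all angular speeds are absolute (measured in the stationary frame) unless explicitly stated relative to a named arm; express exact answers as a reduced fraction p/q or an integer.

N1=12 N2=28 achieved=-3/17

design class (target -3/17): planetary set
Willis with ω_arm = 0: ω_ring/ω_sun = −N1/N3; set equal to -3/17  ⇒  N3/N1 = −1/(-3/17) = 17/3
N3 = N1 + 2·N2  ⇒  N2/N1 = (N3/N1 − 1)/2 = (17/3 − 1)/2 = 7/3
smallest multiple with N1 ≥ 12 and N2 ≥ 10: k = 4  ⇒  N1 = 4·3 = 12, N2 = 4·7 = 28 (N1 ≤ 40, N2 ≤ 30, N2 ≠ N1 ✓), N3 = 12 + 2·28 = 68
check: −N1/N3 with N1 = 12, N3 = 68 gives -3/17; |achieved − target| = 0 ≤ 3/1700 ✓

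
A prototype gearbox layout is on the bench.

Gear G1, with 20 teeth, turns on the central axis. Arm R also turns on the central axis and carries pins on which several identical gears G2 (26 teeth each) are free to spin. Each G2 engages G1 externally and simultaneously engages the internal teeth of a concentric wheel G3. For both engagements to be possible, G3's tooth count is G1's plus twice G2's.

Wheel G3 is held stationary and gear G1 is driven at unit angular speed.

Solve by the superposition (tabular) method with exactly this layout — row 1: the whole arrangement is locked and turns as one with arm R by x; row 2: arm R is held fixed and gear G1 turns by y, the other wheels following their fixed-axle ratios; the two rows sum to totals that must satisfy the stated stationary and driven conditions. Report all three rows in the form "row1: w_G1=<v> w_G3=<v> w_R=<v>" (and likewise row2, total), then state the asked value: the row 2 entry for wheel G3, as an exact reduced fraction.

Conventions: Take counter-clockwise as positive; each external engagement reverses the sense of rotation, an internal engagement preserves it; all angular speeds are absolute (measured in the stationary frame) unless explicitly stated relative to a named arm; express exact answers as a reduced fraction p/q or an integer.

class = planetary set [G3 = 20+2·26 = 72; Willis about the carrier]
row 1 (train locked, turned with arm): all members turn x
row 2: sun turns y, ring = −(20/72)·y, arm 0
boundary: total ω_ring = x − (20/72)·y = 0 and total ω_sun = x + y = 1  ⇒  y = 18/23, x = 5/23
row 2 ring = −(20/72)·18/23 = -5/23
totals (row 1 + row 2): sun 5/23 + 18/23 = 1, ring 5/23 + (-5/23) = 0, arm 5/23 + 0 = 5/23
asked cell (row2, ring) = -5/23

row1: w_G1=5/23 w_G3=5/23 w_R=5/23
row2: w_G1=18/23 w_G3=-5/23 w_R=0
total: w_G1=1 w_G3=0 w_R=5/23
asked value: -5/23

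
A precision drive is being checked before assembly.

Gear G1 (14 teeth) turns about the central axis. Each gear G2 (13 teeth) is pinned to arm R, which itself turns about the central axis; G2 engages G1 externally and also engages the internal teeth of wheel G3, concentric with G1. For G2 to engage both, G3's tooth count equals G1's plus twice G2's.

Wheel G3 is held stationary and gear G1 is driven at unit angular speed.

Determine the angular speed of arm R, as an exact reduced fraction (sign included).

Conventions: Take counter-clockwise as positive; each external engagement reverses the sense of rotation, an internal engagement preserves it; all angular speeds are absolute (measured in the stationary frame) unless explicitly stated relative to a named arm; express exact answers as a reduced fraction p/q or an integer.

recognized (axles ride arm R): planetary set, 14/13/40 teeth
ring teeth: 14 + 2·13 = 40
14(ω_sun−ω_arm) = −40(ω_ring−ω_arm),  ω_ring = 0, ω_sun = 1
14(1−ω_arm) = −40(0−ω_arm)  ⇒  54·ω_arm = 14  ⇒  ω_arm = 7/27
exact speed ratio = 7/27

7/27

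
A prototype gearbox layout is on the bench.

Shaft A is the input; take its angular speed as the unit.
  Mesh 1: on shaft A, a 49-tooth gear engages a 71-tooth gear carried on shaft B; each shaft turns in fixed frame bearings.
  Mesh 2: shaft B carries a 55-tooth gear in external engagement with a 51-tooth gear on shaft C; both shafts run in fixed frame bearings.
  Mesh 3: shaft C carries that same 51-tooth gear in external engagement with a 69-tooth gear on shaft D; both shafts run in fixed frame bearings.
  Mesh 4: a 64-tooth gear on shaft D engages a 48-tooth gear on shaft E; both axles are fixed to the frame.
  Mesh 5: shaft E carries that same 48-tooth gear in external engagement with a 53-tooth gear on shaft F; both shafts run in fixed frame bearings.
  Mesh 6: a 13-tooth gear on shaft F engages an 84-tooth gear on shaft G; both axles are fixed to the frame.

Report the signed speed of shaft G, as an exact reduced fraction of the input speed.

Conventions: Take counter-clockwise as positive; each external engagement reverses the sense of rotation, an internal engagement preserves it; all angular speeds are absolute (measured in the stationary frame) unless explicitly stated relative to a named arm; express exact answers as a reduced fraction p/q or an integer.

6-mesh fixed-axis compound train (all bearings frame-fixed)
mesh 1 [49T→71T]: |ω|/ω_in = 1×49/71 = 49/71, sense flips to −
mesh 2 [55T→51T]: |ω|/ω_in = (49/71)×55/51 = 2695/3621, sense flips to +
mesh 3 [51T→69T]: |ω|/ω_in = (2695/3621)×51/69 = 2695/4899, sense flips to −
mesh 4 [64T→48T]: |ω|/ω_in = (2695/4899)×64/48 = 10780/14697, sense flips to +
mesh 5 [48T→53T]: |ω|/ω_in = (10780/14697)×48/53 = 172480/259647, sense flips to −
mesh 6 [13T→84T]: |ω|/ω_in = (172480/259647)×13/84 = 80080/778941, sense flips to +
signed output speed (× input speed) = 80080/778941

80080/778941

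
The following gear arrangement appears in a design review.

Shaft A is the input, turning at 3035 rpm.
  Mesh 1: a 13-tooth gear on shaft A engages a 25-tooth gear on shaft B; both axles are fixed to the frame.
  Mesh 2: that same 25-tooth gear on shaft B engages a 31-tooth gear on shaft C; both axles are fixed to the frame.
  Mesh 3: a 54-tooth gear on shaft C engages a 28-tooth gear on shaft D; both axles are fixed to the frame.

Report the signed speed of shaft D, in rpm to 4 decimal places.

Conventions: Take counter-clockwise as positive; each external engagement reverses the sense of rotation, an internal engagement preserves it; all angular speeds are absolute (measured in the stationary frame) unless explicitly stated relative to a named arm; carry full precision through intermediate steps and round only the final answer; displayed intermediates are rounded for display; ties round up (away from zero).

recognized (4 fixed axles, 3 meshes): fixed-axis compound train
mesh 1 [13T→25T]: ω = 3035.0000×13/25 = 1578.2000 rpm, sense flips to −
mesh 2 [25T→31T]: ω = 1578.2000×25/31 = 1272.7419 rpm, sense flips to +
mesh 3 [54T→28T]: ω = 1272.7419×54/28 = 2454.5737 rpm, sense flips to −
signed output speed = -2454.5737 rpm

-2454.5737 rpm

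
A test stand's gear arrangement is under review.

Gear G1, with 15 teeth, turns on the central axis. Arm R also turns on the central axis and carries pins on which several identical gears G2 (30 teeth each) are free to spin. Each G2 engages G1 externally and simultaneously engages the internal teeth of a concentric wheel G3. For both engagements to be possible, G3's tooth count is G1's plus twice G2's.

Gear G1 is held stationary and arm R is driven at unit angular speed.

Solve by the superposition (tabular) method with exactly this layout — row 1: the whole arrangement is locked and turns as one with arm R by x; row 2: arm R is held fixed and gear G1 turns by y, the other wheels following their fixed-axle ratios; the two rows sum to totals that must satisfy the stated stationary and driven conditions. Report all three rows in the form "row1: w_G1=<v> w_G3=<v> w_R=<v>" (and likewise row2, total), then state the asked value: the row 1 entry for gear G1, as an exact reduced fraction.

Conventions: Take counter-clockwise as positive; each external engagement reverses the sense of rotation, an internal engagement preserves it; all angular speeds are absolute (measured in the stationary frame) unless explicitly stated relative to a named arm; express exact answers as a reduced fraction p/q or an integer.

topology: planetary set — G1 15T / G2 30T / G3 75T, arm = carrier (Willis)
superposition row 1 [locked train]: every member turns x
superposition row 2 [arm held]: sun y, ring −(15/75)·y, arm 0
boundary: total ω_sun = x + y = 0 and total ω_arm = x = 1  ⇒  y = -1, x = 1
row 2 ring = −(15/75)·(-1) = 1/5
totals (row 1 + row 2): sun 1 + (-1) = 0, ring 1 + 1/5 = 6/5, arm 1 + 0 = 1
asked cell (row1, sun) = 1

row1: w_G1=1 w_G3=1 w_R=1
row2: w_G1=-1 w_G3=1/5 w_R=0
total: w_G1=0 w_G3=6/5 w_R=1
asked value: 1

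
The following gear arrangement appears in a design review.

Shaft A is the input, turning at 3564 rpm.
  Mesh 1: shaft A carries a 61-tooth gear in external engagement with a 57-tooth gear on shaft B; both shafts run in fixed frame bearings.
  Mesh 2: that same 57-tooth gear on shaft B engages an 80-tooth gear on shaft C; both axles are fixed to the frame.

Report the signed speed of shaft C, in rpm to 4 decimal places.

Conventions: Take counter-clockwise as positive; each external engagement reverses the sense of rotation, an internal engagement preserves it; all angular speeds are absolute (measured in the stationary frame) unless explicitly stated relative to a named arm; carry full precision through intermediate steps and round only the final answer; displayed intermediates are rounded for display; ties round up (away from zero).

+2717.5500 rpm

2-mesh fixed-axis compound train (all bearings frame-fixed)
mesh 1 [61T→57T]: ω = 3564.0000×61/57 = 3814.1053 rpm, sense flips to −
mesh 2 [57T→80T]: ω = 3814.1053×57/80 = 2717.5500 rpm, sense flips to +
signed output speed = +2717.5500 rpm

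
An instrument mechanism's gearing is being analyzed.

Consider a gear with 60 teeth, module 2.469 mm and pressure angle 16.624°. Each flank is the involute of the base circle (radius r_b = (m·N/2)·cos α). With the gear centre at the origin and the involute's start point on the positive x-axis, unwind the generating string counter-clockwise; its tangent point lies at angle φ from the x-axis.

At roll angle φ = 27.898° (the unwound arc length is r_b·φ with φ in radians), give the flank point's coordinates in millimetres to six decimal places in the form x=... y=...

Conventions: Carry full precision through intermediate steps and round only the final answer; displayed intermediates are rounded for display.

x=78.895327 y=2.666848

topology: single-mesh involute geometry — m = 2.469, N = 60
pitch radius r_p = m·N/2 = 2.469·60/2 = 74.070000
base radius r_b = r_p·cos α = 74.070000·cos 16.624° = 70.974083
roll angle φ = 27.898° = 0.48691195 rad
x = r_b·(cos φ + φ·sin φ) = 78.895327
y = r_b·(sin φ − φ·cos φ) = 2.666848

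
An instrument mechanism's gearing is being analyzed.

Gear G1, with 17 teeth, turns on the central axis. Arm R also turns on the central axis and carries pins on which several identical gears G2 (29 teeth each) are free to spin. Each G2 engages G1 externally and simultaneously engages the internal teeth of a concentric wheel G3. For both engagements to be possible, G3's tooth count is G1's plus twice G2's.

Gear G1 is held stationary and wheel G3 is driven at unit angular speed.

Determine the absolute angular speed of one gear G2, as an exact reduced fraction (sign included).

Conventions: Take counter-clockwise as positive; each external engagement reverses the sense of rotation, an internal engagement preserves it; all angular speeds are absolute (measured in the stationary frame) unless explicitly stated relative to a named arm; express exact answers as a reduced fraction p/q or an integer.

class = planetary set [G3 = 17+2·29 = 75; Willis about the carrier]
ring teeth: 17 + 2·29 = 75
17(ω_sun−ω_arm) = −75(ω_ring−ω_arm),  ω_sun = 0, ω_ring = 1
17(0−ω_arm) = −75(1−ω_arm)  ⇒  92·ω_arm = 75  ⇒  ω_arm = 75/92
sun–planet mesh: 17·(0−75/92) = −29·(ω_p−ω_arm)  ⇒  ω_p−ω_arm = 1275/2668
ω_p = 75/92 + 1275/2668 = 75/58
exact speed ratio = 75/58

75/58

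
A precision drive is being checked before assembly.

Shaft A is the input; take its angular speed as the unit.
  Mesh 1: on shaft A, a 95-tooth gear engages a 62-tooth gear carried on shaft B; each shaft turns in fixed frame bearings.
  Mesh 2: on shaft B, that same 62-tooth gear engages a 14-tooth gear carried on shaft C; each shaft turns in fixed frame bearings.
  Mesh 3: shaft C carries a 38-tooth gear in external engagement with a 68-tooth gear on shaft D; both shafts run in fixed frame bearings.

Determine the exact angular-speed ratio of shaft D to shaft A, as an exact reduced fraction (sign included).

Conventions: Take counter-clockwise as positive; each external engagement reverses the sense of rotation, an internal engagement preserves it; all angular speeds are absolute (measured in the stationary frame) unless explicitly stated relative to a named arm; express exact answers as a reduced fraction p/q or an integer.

-1805/476

class = fixed-axis compound train [3 meshes; 3 ratios multiply, 3 sense flips]
mesh 1 [95T→62T]: running ratio 95/62, sense −
mesh 2 [62T→14T]: running ratio 95/14, sense +
mesh 3 [38T→68T]: running ratio 1805/476, sense −
ω_out/ω_in = -1805/476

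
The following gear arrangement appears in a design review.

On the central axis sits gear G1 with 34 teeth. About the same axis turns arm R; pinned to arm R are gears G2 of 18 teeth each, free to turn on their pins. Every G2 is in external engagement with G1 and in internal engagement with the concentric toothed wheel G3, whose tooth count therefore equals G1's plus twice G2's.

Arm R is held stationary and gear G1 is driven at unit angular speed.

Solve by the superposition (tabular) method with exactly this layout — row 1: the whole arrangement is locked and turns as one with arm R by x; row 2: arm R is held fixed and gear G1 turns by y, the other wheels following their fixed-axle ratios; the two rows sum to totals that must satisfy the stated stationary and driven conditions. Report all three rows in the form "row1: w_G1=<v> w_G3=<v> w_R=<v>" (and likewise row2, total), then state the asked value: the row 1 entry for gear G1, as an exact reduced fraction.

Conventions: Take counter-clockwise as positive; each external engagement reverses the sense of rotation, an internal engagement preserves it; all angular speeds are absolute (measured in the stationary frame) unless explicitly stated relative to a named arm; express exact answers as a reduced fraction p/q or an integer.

row1: w_G1=0 w_G3=0 w_R=0
row2: w_G1=1 w_G3=-17/35 w_R=0
total: w_G1=1 w_G3=-17/35 w_R=0
asked value: 0

recognized (axles ride arm R): planetary set, 34/18/70 teeth
superposition row 1 [locked train]: every member turns x
row 2 (arm held, sun turns y): ω_ring = −(34/70)·y, ω_arm = 0
boundary: total ω_arm = x = 0 and total ω_sun = x + y = 1  ⇒  y = 1, x = 0
row 2 ring = −(34/70)·1 = -17/35
totals (row 1 + row 2): sun 0 + 1 = 1, ring 0 + (-17/35) = -17/35, arm 0 + 0 = 0
asked cell (row1, sun) = 0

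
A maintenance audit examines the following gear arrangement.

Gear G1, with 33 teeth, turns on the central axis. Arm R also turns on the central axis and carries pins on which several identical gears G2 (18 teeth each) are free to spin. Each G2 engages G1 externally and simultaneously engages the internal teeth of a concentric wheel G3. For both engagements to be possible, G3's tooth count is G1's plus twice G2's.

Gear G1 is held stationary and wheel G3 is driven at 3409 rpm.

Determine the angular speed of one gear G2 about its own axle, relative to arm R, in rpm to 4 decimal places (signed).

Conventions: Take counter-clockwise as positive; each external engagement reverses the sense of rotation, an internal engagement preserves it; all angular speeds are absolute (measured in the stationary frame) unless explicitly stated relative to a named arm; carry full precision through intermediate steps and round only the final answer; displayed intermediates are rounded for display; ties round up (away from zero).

+4227.8284 rpm

recognized (axles ride arm R): planetary set, 33/18/69 teeth
normalise by the input: solve with ω_ring = 1, then scale by 3409 rpm
ring teeth: 33 + 2·18 = 69
33(ω_sun−ω_arm) = −69(ω_ring−ω_arm),  ω_sun = 0, ω_ring = 1
33(0−ω_arm) = −69(1−ω_arm)  ⇒  102·ω_arm = 69  ⇒  ω_arm = 23/34
sun–planet mesh: 33·(0−23/34) = −18·(ω_p−ω_arm)  ⇒  ω_p−ω_arm = 253/204
scale: ω_p−ω_arm = 253/204 × 3409 rpm = +4227.8284 rpm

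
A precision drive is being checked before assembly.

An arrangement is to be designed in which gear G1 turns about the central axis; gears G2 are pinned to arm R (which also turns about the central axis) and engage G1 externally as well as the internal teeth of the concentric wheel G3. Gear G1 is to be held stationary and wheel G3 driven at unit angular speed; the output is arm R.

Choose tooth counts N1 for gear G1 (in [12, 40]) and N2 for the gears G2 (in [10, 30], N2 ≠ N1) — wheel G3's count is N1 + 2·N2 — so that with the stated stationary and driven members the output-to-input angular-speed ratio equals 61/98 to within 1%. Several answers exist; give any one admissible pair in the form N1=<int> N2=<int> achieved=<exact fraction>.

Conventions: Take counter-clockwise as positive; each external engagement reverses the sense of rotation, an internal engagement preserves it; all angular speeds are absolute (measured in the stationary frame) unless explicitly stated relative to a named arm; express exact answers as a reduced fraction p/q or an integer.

design class (target 61/98): planetary set
Willis with ω_sun = 0: ω_arm/ω_ring = N3/(N1+N3); set equal to 61/98  ⇒  N3/N1 = (61/98)/(1 − 61/98) = 61/37
N3 = N1 + 2·N2  ⇒  N2/N1 = (N3/N1 − 1)/2 = (61/37 − 1)/2 = 12/37
smallest multiple with N1 ≥ 12 and N2 ≥ 10: k = 1  ⇒  N1 = 1·37 = 37, N2 = 1·12 = 12 (N1 ≤ 40, N2 ≤ 30, N2 ≠ N1 ✓), N3 = 37 + 2·12 = 61
check: N3/(N1+N3) with N1 = 37, N3 = 61 gives 61/98; |achieved − target| = 0 ≤ 61/9800 ✓

N1=37 N2=12 achieved=61/98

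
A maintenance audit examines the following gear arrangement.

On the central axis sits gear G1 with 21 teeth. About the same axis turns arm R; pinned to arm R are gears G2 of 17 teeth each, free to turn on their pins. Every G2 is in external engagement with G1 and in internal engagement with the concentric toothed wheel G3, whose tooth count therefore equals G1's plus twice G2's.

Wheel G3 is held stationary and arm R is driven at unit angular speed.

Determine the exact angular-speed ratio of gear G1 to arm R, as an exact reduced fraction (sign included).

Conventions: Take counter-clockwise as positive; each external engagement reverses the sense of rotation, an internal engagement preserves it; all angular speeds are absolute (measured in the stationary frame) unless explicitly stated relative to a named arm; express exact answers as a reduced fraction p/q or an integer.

class = planetary set [G3 = 21+2·17 = 55; Willis about the carrier]
ring teeth: 21 + 2·17 = 55
21(ω_sun−ω_arm) = −55(ω_ring−ω_arm),  ω_ring = 0, ω_arm = 1
ω_sun = 1 − (55/21)(0−1) = 76/21
ω_out/ω_in = 76/21

76/21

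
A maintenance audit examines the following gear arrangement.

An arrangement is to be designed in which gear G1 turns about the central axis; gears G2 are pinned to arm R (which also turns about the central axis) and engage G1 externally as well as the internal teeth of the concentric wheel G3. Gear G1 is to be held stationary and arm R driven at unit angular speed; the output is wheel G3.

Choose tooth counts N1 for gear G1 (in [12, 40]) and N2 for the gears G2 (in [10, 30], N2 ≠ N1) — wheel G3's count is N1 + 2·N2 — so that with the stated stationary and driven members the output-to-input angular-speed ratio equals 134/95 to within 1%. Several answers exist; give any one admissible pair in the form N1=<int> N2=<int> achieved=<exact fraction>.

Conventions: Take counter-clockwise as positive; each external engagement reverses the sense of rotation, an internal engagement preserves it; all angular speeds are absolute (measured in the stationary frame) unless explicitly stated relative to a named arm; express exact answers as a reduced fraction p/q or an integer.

design class (target 134/95): planetary set
Willis with ω_sun = 0: ω_ring/ω_arm = (N1+N3)/N3; set equal to 134/95  ⇒  N3/N1 = 1/(134/95 − 1) = 95/39
N3 = N1 + 2·N2  ⇒  N2/N1 = (N3/N1 − 1)/2 = (95/39 − 1)/2 = 28/39
smallest multiple with N1 ≥ 12 and N2 ≥ 10: k = 1  ⇒  N1 = 1·39 = 39, N2 = 1·28 = 28 (N1 ≤ 40, N2 ≤ 30, N2 ≠ N1 ✓), N3 = 39 + 2·28 = 95
check: (N1+N3)/N3 with N1 = 39, N3 = 95 gives 134/95; |achieved − target| = 0 ≤ 67/4750 ✓

N1=39 N2=28 achieved=134/95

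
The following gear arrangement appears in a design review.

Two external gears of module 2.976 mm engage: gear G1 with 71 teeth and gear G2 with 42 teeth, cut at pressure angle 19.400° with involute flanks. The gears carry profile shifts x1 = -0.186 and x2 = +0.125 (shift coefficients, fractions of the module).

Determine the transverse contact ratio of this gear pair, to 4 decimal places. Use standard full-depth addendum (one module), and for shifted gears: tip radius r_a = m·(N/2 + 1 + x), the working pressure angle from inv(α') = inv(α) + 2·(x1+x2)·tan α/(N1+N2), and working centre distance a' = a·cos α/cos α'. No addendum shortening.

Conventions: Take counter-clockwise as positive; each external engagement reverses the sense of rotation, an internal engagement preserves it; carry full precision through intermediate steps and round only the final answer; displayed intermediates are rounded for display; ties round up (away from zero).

1.7985

topology: single-mesh involute geometry — m = 2.976, 71T/42T pair
base radii: r_b1 = 99.649587, r_b2 = 58.947643
tip radii: r_a1 = 108.070464, r_a2 = 65.844000
inv(α') = inv(19.400°) + 2·(-0.186+0.125)·tan α/(71+42) = 0.01318151  ⇒  α' = 19.22260°
a' = a·cos α / cos α' = 168.1440·cos 19.400°/cos 19.22260° = 167.961664
action lengths: √(r_a1²−r_b1²) = 41.823258, √(r_a2²−r_b2²) = 29.336116
base pitch p_b = π·m·cos α = 8.818547
CR = (41.823258 + 29.336116 − 167.961664·sin 19.22260°)/8.818547 = 1.798464
contact ratio ≈ 1.7985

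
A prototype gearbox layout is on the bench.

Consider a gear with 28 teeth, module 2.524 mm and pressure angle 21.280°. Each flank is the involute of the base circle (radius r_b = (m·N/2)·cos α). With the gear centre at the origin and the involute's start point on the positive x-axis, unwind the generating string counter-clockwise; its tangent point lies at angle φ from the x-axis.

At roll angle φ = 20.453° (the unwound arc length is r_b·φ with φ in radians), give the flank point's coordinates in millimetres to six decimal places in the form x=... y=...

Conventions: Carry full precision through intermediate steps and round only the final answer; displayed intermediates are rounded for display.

class = single-mesh tooth geometry [base-circle involute, m = 2.524, 28T]
pitch radius r_p = m·N/2 = 2.524·28/2 = 35.336000
base radius r_b = r_p·cos α = 35.336000·cos 21.280° = 32.926720
roll angle φ = 20.453° = 0.35697219 rad
x = r_b·(cos φ + φ·sin φ) = 34.958270
y = r_b·(sin φ − φ·cos φ) = 0.492931

x=34.958270 y=0.492931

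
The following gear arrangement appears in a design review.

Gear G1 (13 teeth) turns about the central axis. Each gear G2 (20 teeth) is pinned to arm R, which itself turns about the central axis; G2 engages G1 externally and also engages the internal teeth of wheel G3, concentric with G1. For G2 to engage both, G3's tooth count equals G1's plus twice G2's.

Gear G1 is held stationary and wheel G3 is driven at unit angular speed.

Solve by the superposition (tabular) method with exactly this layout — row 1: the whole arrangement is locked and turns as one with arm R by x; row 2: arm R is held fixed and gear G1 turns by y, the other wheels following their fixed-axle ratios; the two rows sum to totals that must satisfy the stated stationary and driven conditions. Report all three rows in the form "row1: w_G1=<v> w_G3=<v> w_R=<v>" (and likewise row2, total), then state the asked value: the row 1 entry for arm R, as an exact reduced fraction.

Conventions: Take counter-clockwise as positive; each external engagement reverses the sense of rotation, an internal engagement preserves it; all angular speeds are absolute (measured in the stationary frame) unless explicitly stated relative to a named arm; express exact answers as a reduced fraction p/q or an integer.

planetary set (13T centre, 20T on arm, 53T internal) — Willis relation
row 1: whole set turns with the arm by x
superposition row 2 [arm held]: sun y, ring −(13/53)·y, arm 0
boundary: total ω_sun = x + y = 0 and total ω_ring = x − (13/53)·y = 1  ⇒  y = -53/66, x = 53/66
row 2 ring = −(13/53)·(-53/66) = 13/66
totals (row 1 + row 2): sun 53/66 + (-53/66) = 0, ring 53/66 + 13/66 = 1, arm 53/66 + 0 = 53/66
asked cell (row1, arm) = 53/66

row1: w_G1=53/66 w_G3=53/66 w_R=53/66
row2: w_G1=-53/66 w_G3=13/66 w_R=0
total: w_G1=0 w_G3=1 w_R=53/66
asked value: 53/66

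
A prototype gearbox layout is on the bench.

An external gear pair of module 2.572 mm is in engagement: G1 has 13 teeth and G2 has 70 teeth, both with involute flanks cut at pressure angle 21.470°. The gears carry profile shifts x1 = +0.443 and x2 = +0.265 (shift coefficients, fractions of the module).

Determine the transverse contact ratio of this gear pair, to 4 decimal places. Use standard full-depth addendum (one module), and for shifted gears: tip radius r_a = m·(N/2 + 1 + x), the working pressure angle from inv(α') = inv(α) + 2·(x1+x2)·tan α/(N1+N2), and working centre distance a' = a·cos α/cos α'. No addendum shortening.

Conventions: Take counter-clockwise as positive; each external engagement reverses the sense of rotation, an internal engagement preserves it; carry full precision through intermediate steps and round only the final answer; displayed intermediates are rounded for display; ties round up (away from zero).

topology: single-mesh involute geometry — m = 2.572, 13T/70T pair
base radii: r_b1 = 15.557927, r_b2 = 83.773453
tip radii: r_a1 = 20.429396, r_a2 = 93.273580
inv(α') = inv(21.470°) + 2·(+0.443+0.265)·tan α/(13+70) = 0.02529346  ⇒  α' = 23.69024°
a' = a·cos α / cos α' = 106.7380·cos 21.470°/cos 23.69024° = 108.472217
action lengths: √(r_a1²−r_b1²) = 13.240511, √(r_a2²−r_b2²) = 41.011819
base pitch p_b = π·m·cos α = 7.519488
CR = (13.240511 + 41.011819 − 108.472217·sin 23.69024°)/7.519488 = 1.418859
contact ratio ≈ 1.4189

1.4189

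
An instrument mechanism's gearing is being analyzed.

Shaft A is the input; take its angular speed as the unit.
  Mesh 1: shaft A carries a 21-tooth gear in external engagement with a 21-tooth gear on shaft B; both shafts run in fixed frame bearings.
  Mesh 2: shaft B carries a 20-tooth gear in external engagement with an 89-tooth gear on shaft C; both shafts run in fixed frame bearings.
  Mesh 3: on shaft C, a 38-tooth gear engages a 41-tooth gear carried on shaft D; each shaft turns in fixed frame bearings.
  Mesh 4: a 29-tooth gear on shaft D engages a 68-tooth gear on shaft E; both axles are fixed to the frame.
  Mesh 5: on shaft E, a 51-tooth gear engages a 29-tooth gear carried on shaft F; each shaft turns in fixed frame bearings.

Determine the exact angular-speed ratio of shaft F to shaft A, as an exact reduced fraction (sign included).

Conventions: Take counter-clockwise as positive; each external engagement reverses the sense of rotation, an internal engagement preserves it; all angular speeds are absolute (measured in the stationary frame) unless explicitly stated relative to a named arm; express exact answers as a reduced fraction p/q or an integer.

class = fixed-axis compound train [5 meshes; 5 ratios multiply, 5 sense flips]
mesh 1 [21T→21T]: running ratio 1, sense −
mesh 2 [20T→89T]: running ratio 20/89, sense +
mesh 3 [38T→41T]: running ratio 760/3649, sense −
mesh 4 [29T→68T]: running ratio 5510/62033, sense +
mesh 5 [51T→29T]: running ratio 570/3649, sense −
ω_out/ω_in = -570/3649

-570/3649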